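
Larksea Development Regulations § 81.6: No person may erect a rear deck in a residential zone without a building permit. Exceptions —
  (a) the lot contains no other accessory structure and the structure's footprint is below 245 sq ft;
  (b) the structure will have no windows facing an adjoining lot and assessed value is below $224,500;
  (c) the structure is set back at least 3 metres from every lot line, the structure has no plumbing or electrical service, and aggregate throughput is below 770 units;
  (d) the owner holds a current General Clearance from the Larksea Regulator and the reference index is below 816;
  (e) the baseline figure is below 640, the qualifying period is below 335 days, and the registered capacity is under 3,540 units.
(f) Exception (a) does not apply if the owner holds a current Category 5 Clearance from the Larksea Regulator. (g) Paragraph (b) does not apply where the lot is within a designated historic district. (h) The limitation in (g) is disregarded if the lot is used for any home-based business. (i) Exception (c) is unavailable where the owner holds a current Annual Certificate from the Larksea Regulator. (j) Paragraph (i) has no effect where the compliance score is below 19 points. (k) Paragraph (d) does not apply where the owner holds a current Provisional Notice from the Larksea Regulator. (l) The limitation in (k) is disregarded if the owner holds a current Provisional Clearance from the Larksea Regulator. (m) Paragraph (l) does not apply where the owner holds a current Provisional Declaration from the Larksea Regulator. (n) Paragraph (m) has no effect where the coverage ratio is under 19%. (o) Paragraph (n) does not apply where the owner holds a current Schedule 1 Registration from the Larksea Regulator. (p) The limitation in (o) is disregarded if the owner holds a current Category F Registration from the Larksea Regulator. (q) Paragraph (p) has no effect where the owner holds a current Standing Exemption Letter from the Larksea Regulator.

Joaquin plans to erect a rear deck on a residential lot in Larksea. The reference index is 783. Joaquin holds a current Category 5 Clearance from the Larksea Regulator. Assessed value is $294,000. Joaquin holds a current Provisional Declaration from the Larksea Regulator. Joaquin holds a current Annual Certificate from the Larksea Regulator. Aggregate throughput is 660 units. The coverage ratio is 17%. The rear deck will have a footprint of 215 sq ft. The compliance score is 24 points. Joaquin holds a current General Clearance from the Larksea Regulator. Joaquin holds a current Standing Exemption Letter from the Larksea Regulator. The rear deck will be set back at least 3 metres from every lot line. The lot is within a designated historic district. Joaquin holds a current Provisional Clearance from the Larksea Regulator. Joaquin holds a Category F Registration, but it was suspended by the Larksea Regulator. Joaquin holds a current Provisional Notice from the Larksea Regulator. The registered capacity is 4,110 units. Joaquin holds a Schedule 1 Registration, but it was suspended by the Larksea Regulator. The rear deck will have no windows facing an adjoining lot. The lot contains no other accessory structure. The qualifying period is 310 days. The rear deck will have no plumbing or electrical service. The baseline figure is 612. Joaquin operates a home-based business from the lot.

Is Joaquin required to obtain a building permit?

Exception (a)'s conditions are all satisfied: the lot has no other accessory structure; the structure's footprint is 215 sq ft, below the 245 sq ft limit. But applying paragraph (f): (f) applies — a current Category 5 Clearance is held. Exception (a) does not apply.
Exception (b) does not apply: assessed value is $294,000, not below $224,500.
All of (c)'s requirements are met (the setback is at least 3 m on every side; there is no plumbing or electrical service; aggregate throughput is 660 units, below the 770 units limit). But: (i) operates against (c): a current Annual Certificate is held. (j), which would lift (i), does not operate here — the compliance score is 24 points, not below 19 points. (c) is therefore removed.
All of (d)'s requirements are met (a current General Clearance is held; the reference index is 783, below the 816 limit). Applying paragraphs (k)–(q): (k) would limit (d) — a current Provisional Notice is held — but (l) sets (k) aside: (l) operates — a current Provisional Clearance is held. (m) is triggered (a current Provisional Declaration is held), but is itself disapplied by (n): (n) operates against (m): the coverage ratio is 17%, under the 19% limit. (o), which would lift (n), does not operate here — there is no Schedule 1 Registration in force. So (d) applies.
Exception (e) fails — the registered capacity is 4,110 units, not under 3,540 units.

No — exception (d) applies; Joaquin does not need a building permit.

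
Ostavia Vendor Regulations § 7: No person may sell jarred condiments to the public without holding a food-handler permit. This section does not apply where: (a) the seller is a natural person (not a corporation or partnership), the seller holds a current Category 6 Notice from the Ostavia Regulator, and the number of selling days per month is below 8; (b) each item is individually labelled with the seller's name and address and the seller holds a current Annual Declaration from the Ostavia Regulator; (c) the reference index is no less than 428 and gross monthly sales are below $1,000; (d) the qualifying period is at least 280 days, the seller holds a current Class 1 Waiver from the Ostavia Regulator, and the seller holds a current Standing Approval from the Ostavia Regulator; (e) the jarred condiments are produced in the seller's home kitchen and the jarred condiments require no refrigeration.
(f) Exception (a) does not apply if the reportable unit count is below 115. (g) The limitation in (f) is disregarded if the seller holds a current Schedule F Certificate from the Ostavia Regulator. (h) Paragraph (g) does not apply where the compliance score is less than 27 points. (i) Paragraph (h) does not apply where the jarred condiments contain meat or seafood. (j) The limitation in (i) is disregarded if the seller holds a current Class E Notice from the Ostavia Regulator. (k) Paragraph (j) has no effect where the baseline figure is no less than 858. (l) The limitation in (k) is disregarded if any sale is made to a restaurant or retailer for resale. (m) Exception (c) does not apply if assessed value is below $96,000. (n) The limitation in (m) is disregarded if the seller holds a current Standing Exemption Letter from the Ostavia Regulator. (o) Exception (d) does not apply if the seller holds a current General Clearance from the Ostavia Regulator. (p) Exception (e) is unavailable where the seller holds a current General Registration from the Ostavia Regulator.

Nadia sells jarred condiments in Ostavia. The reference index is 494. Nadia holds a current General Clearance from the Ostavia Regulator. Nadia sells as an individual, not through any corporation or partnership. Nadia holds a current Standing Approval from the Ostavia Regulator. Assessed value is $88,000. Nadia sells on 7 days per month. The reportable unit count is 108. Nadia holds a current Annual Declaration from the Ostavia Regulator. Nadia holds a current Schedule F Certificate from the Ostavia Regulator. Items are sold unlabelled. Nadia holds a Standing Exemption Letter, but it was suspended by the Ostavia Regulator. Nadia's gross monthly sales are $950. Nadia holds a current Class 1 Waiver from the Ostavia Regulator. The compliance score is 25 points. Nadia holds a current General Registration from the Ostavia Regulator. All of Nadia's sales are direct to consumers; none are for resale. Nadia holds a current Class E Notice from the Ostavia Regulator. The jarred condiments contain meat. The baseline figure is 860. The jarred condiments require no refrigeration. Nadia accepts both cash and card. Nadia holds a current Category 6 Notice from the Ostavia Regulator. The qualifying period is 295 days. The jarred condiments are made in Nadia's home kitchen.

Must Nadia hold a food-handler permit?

No — exception (a) applies; Nadia is not required to hold a food-handler permit.

All of (a)'s requirements are met (the seller is a natural person; a current Category 6 Notice is held; the number of selling days per month is 7, below the 8 limit). Considering the limiting provisions: (f) would limit (a) — the reportable unit count is 108, below the 115 limit — but (g) sets (f) aside: (g) operates — a current Schedule F Certificate is held. (h) operates (the compliance score is 25 points, less than the 27 points limit), but is displaced by (i): (i) applies — the jarred condiments contain meat. (j) would limit (i) — a current Class E Notice is held — but (k) sets (j) aside: (k) operates against (j): the baseline figure is 860, meeting the 858 threshold. (l), which would lift (k), does not operate here — no sales are for resale. Exception (a) stands.
Exception (b) does not apply: items are sold unlabelled.
Exception (c) is satisfied on its face — the reference index is 494, meeting the 428 threshold; gross monthly sales are $950, below the $1,000 limit. But applying paragraphs (m)–(n): (m) operates against (c): assessed value is $88,000, below the $96,000 limit. (n), which would lift (m), is inapplicable — there is no Standing Exemption Letter in force. (c) is therefore removed.
Exception (d) is satisfied on its face — the qualifying period is 295 days, meeting the 280 days threshold; a current Class 1 Waiver is held; a current Standing Approval is held. But: (o) operates against (d): a current General Clearance is held. Exception (d) does not apply.
Exception (e): the jarred condiments are home-kitchen produced; the jarred condiments are shelf-stable — every condition holds. But applying paragraph (p): (p) operates — a current General Registration is held. (e) is therefore removed.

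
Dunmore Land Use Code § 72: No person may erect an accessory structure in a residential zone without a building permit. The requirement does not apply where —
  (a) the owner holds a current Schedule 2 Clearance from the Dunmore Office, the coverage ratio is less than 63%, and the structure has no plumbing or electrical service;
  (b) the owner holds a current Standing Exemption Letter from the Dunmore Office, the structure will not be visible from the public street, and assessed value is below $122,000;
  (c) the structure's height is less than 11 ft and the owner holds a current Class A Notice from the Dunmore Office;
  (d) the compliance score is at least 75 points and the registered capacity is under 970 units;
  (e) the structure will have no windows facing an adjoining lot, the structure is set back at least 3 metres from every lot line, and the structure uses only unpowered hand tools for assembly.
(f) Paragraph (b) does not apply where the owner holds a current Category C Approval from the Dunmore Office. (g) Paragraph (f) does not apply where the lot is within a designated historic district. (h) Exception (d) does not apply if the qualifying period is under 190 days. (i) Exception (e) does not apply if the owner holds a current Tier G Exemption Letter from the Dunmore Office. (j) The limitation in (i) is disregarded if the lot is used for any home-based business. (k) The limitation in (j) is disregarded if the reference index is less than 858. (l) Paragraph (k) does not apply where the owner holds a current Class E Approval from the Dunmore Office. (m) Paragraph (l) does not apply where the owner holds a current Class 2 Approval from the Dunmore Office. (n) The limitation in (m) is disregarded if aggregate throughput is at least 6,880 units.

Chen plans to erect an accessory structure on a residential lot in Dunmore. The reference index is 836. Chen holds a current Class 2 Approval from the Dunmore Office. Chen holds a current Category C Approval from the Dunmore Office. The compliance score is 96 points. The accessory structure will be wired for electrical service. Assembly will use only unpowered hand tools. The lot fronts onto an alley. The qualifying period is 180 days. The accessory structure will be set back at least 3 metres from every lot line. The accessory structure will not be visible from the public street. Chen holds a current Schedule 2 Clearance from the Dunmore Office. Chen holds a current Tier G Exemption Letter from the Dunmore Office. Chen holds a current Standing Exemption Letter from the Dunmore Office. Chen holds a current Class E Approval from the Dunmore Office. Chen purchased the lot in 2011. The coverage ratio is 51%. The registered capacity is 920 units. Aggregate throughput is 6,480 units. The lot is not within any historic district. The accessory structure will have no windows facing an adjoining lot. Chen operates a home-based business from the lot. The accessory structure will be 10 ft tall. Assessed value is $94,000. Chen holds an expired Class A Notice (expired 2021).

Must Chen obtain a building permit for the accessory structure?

Yes — Chen must obtain a building permit.

Exception (a) fails — electrical service is planned.
Exception (b) is satisfied on its face — a current Standing Exemption Letter is held; the structure will not be visible from the street; assessed value is $94,000, below the $122,000 limit. But: (f) operates against (b): a current Category C Approval is held. (g), which would lift (f), is not triggered — the lot is not in a historic district. Exception (b) does not apply.
Exception (c) fails — the Class A Notice is not current.
Exception (d)'s conditions are all satisfied: the compliance score is 96 points, meeting the 75 points threshold; the registered capacity is 920 units, under the 970 units limit. Turning to paragraph (h): (h) operates against (d): the qualifying period is 180 days, under the 190 days limit. So (d) is unavailable.
Exception (e): no windows face an adjoining lot; the setback is at least 3 m on every side; assembly uses only hand tools — every condition holds. But applying paragraphs (i)–(n): (i) operates against (e): a current Tier G Exemption Letter is held. (j) would limit (i) — a home-based business operates on the lot — but (k) sets (j) aside: (k) is triggered — the reference index is 836, less than the 858 limit. (l) applies (a current Class E Approval is held), but is overridden by (m): (m) operates against (l): a current Class 2 Approval is held. (n), which would lift (m), does not operate here — aggregate throughput is 6,480 units, short of 6,880 units. Exception (e) does not apply.
No exception is made out. Chen falls within the general rule.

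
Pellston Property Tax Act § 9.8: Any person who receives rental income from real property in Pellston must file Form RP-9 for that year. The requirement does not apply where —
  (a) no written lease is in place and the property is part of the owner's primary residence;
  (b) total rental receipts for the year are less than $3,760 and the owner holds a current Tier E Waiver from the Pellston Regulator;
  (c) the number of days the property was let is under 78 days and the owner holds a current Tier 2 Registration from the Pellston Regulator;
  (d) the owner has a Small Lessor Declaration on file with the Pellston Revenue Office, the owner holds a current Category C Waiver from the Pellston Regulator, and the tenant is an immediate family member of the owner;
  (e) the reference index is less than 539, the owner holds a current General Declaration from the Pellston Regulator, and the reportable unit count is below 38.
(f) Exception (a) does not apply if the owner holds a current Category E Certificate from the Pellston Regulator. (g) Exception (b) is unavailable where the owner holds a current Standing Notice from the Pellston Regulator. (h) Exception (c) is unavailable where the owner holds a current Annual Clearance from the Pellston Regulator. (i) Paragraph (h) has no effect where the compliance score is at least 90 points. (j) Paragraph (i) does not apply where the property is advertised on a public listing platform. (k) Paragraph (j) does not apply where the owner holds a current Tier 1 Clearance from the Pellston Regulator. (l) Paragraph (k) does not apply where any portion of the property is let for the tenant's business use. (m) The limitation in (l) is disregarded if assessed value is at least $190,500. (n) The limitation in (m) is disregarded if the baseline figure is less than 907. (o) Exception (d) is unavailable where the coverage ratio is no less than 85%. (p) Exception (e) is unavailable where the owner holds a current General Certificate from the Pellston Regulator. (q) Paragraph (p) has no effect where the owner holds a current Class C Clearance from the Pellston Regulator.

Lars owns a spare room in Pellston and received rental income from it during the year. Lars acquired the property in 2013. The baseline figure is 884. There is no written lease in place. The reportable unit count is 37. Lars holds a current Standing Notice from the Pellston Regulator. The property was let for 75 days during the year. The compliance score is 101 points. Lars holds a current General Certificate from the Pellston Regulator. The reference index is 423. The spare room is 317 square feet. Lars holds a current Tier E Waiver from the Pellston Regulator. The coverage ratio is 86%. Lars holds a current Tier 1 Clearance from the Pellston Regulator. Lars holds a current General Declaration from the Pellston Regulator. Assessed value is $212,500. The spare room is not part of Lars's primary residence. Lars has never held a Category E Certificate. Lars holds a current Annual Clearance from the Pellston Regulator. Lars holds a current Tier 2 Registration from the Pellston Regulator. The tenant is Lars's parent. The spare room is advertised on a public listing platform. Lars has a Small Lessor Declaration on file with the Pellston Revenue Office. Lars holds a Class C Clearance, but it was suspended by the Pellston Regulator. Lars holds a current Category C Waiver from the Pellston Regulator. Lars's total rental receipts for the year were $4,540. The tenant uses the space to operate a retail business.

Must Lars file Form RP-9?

Yes — Lars must file Form RP-9.

Exception (a) requires that the property is part of the owner's primary residence; but the spare room is not part of the primary residence, so (a) is unavailable.
Exception (b) does not apply: total rental receipts for the year are $4,540, not less than $3,760.
Exception (c) is satisfied on its face — the number of days the property was let is 75 days, under the 78 days limit; a current Tier 2 Registration is held. Turning to paragraphs (h)–(n): (h) operates against (c): a current Annual Clearance is held. (i) is triggered (the compliance score is 101 points, meeting the 90 points threshold), but yields to (j): (j) applies — the property is publicly advertised. (k) operates (a current Tier 1 Clearance is held), but is displaced by (l): (l) operates against (k): the space is let for business use. (m) would limit (l) — assessed value is $212,500, meeting the $190,500 threshold — but (n) sets (m) aside: (n) operates against (m): the baseline figure is 884, less than the 907 limit. So (c) is unavailable.
Exception (d)'s conditions are all satisfied: a Small Lessor Declaration is on file; a current Category C Waiver is held; the tenant is an immediate family member. However, paragraph (o) must be considered: (o) is triggered — the coverage ratio is 86%, meeting the 85% threshold. So (d) is unavailable.
Exception (e) is satisfied on its face — the reference index is 423, less than the 539 limit; a current General Declaration is held; the reportable unit count is 37, below the 38 limit. But: (p) operates against (e): a current General Certificate is held. (q), which would lift (p), is inapplicable — no current Class C Clearance is held. (e) is therefore removed.
No exception applies. The general rule governs.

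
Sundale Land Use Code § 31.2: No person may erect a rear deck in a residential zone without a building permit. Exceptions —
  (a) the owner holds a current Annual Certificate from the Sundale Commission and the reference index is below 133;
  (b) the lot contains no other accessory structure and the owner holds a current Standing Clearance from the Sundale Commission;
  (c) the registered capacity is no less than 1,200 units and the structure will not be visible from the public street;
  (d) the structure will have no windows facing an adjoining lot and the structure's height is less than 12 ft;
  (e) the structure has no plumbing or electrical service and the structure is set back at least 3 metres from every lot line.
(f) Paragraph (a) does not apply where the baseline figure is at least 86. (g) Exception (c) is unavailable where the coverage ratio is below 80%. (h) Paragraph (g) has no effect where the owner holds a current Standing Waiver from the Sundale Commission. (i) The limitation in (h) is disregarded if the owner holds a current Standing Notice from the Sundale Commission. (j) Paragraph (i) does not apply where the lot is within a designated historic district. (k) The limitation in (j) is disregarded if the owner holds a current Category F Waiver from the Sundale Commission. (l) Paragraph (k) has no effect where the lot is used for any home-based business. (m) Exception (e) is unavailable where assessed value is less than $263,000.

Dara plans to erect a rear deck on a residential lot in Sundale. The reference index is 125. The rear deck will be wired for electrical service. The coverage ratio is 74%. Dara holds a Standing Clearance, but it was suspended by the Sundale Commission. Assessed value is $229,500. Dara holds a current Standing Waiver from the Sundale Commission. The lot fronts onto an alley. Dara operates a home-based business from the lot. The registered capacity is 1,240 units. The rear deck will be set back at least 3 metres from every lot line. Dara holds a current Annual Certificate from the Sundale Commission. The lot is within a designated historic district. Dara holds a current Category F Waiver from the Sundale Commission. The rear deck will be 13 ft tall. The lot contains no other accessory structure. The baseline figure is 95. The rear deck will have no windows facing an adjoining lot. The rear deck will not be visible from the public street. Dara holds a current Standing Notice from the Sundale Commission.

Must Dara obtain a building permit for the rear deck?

Exception (a): a current Annual Certificate is held; the reference index is 125, below the 133 limit — every condition holds. However, paragraph (f) must be considered: (f) operates against (a): the baseline figure is 95, meeting the 86 threshold. So (a) is unavailable.
Exception (b) requires that the owner holds a current Standing Clearance from the Sundale Commission; but the Standing Clearance is not current, so (b) is unavailable.
Exception (c)'s conditions are all satisfied: the registered capacity is 1,240 units, meeting the 1,200 units threshold; the structure will not be visible from the street. Considering the limiting provisions: (g) would limit (c) — the coverage ratio is 74%, below the 80% limit — but (h) sets (g) aside: (h) operates against (g): a current Standing Waiver is held. (i) would limit (h) — a current Standing Notice is held — but (j) sets (i) aside: (j) operates against (i): the lot is in a historic district. (k) operates (a current Category F Waiver is held), but is itself disapplied by (l): (l) operates against (k): a home-based business operates on the lot. So (c) applies.
Exception (d) requires that the structure's height is less than 12 ft; but the structure's height is 13 ft, not less than 12 ft, so (d) is unavailable.
Exception (e) fails — electrical service is planned.

No — exception (c) applies; Dara does not need a building permit.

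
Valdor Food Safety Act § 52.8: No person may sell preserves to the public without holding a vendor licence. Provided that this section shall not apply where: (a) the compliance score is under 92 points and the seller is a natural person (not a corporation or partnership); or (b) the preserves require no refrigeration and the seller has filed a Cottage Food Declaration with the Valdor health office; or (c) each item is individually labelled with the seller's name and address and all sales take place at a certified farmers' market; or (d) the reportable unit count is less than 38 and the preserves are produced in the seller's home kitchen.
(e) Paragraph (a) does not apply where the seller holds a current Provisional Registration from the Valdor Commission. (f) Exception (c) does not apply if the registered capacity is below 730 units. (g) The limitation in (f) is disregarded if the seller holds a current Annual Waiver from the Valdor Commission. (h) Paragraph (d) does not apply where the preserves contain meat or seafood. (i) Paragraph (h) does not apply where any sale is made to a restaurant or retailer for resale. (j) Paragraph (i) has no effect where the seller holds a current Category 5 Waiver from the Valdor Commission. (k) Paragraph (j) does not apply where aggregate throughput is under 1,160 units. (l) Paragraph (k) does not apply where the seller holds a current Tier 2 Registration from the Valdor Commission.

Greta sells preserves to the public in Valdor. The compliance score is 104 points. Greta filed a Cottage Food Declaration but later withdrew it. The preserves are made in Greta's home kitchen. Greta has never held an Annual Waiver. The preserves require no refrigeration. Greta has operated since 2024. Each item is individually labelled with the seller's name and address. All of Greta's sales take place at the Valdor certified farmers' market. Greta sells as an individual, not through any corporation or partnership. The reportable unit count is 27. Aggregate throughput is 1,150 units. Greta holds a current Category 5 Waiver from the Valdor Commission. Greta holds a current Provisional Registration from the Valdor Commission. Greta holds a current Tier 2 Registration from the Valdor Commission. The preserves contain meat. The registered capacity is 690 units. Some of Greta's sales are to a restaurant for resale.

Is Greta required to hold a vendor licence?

Yes — Greta must hold a vendor licence.

Exception (a) requires that the compliance score is under 92 points; but the compliance score is 104 points, not under 92 points, so (a) is unavailable.
Exception (b) requires that the seller has filed a Cottage Food Declaration with the Valdor health office; but the Cottage Food Declaration was withdrawn, so (b) is unavailable.
Exception (c) is satisfied on its face — items are individually labelled; all sales are at a certified farmers' market. Turning to paragraphs (f)–(g): (f) operates — the registered capacity is 690 units, below the 730 units limit. (g), which would lift (f), is not triggered — no current Annual Waiver is held. So (c) is unavailable.
All of (d)'s requirements are met (the reportable unit count is 27, less than the 38 limit; the preserves are home-kitchen produced). But applying paragraphs (h)–(l): (h) operates — the preserves contain meat. (i) would limit (h) — some sales are to a restaurant for resale — but (j) sets (i) aside: (j) operates — a current Category 5 Waiver is held. (k) applies (aggregate throughput is 1,150 units, under the 1,160 units limit), but is itself disapplied by (l): (l) applies — a current Tier 2 Registration is held. (d) is therefore removed.
No exception applies. The general rule governs.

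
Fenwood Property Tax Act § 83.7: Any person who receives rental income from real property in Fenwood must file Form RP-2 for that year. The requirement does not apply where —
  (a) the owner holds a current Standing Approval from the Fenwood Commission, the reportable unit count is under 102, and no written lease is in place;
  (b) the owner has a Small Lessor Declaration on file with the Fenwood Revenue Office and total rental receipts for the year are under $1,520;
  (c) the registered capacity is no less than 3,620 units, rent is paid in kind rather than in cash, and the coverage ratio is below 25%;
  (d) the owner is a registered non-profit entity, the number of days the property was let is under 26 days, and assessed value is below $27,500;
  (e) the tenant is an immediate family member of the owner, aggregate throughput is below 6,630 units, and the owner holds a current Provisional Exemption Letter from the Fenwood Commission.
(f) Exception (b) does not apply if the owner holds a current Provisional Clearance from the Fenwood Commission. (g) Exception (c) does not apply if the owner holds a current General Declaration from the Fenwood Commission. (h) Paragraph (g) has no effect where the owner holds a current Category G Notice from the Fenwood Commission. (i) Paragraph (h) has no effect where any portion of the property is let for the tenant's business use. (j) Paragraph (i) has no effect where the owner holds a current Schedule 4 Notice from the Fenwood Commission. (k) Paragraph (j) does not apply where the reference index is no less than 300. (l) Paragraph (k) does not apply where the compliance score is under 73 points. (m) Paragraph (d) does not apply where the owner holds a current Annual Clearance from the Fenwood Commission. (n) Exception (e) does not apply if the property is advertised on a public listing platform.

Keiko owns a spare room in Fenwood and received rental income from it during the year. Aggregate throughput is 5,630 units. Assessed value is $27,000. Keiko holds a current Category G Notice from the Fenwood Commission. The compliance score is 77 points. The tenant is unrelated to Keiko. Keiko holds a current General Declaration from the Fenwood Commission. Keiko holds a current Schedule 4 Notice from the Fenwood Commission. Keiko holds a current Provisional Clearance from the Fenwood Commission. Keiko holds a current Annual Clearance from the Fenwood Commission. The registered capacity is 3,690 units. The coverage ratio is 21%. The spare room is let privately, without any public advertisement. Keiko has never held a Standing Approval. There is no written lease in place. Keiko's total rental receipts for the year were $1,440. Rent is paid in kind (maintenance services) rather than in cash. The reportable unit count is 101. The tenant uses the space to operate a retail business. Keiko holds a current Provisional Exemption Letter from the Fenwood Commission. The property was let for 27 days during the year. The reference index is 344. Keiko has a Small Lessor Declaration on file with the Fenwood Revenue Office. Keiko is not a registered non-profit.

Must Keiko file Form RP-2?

Yes — Keiko must file Form RP-2.

Exception (a) does not apply: the Standing Approval is not current.
All of (b)'s requirements are met (a Small Lessor Declaration is on file; total rental receipts for the year are $1,440, under the $1,520 limit). But: (f) operates — a current Provisional Clearance is held. So (b) is unavailable.
All of (c)'s requirements are met (the registered capacity is 3,690 units, meeting the 3,620 units threshold; rent is paid in kind; the coverage ratio is 21%, below the 25% limit). However, paragraphs (g)–(l) must be considered: (g) operates against (c): a current General Declaration is held. (h) is triggered (a current Category G Notice is held), but is overridden by (i): (i) operates against (h): the space is let for business use. (j) would limit (i) — a current Schedule 4 Notice is held — but (k) sets (j) aside: (k) operates — the reference index is 344, meeting the 300 threshold. (l), which would lift (k), is not triggered — the compliance score is 77 points, not under 73 points. Exception (c) does not apply.
Exception (d) does not apply: Keiko is not a registered non-profit.
Exception (e) fails — the tenant is unrelated to the owner.
None of the exceptions is available; § 83.7 applies in full.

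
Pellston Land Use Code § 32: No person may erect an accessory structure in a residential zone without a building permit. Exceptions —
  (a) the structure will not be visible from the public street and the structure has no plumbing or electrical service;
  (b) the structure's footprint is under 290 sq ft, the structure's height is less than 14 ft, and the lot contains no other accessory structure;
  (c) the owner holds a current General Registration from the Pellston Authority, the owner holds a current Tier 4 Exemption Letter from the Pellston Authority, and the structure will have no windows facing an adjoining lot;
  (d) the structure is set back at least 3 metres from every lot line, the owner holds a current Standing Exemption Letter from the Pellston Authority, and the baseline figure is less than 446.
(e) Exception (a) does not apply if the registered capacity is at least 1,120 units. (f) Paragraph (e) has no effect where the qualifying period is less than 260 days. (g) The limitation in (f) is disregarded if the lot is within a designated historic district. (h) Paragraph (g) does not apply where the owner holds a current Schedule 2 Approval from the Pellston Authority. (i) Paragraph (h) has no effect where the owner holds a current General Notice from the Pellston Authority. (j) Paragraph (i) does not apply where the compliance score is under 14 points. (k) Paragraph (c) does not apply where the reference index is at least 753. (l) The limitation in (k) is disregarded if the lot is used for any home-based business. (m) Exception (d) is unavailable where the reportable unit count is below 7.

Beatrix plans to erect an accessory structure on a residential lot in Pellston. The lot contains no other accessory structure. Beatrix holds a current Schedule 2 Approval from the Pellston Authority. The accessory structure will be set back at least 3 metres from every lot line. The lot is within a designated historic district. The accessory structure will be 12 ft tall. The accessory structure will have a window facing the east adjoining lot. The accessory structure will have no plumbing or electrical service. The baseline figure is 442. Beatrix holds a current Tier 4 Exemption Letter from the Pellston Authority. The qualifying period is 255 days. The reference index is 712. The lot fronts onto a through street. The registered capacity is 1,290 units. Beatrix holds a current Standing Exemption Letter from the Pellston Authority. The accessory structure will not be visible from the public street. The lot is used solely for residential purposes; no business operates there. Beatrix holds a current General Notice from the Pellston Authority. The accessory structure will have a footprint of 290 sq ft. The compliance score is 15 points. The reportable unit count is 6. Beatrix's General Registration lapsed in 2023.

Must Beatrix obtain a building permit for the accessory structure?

Yes — Beatrix must obtain a building permit.

All of (a)'s requirements are met (the structure will not be visible from the street; there is no plumbing or electrical service). But: (e) operates against (a): the registered capacity is 1,290 units, meeting the 1,120 units threshold. (f) is triggered (the qualifying period is 255 days, less than the 260 days limit), but yields to (g): (g) applies — the lot is in a historic district. (h) operates (a current Schedule 2 Approval is held), but is displaced by (i): (i) operates against (h): a current General Notice is held. (j), which would lift (i), is not triggered — the compliance score is 15 points, not under 14 points. Exception (a) does not apply.
Exception (b) does not apply: the structure's footprint is 290 sq ft, not under 290 sq ft.
Exception (c) requires that the owner holds a current General Registration from the Pellston Authority; but the General Registration is not current, so (c) is unavailable.
Exception (d) is satisfied on its face — the setback is at least 3 m on every side; a current Standing Exemption Letter is held; the baseline figure is 442, less than the 446 limit. However, paragraph (m) must be considered: (m) is triggered — the reportable unit count is 6, below the 7 limit. (d) is therefore removed.
No exception is made out. Beatrix falls within the general rule.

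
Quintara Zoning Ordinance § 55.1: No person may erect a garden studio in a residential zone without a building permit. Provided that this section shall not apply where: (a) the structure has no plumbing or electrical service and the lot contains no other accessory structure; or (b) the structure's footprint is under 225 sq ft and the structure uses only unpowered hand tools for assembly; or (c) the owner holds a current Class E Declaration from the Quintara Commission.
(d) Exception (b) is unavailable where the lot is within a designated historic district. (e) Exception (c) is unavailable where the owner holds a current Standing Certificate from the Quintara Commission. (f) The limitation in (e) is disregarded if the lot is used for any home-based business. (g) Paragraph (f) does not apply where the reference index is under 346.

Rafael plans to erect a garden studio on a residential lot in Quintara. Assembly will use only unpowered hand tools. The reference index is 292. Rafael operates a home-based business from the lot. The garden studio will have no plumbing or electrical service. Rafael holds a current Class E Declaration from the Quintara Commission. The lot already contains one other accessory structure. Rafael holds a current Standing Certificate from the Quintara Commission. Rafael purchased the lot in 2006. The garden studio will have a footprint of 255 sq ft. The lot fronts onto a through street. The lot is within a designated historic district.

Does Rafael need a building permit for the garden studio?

Exception (a) fails — the lot already has another accessory structure.
Exception (b) requires that the structure's footprint is under 225 sq ft; but the structure's footprint is 255 sq ft, not under 225 sq ft, so (b) is unavailable.
Exception (c): a current Class E Declaration is held — every condition holds. However, paragraphs (e)–(g) must be considered: (e) is engaged — a current Standing Certificate is held. (f) is triggered (a home-based business operates on the lot), but is overridden by (g): (g) is engaged — the reference index is 292, under the 346 limit. (c) is therefore removed.
Every exception is unavailable, so the rule governs.

Yes — Rafael must obtain a building permit.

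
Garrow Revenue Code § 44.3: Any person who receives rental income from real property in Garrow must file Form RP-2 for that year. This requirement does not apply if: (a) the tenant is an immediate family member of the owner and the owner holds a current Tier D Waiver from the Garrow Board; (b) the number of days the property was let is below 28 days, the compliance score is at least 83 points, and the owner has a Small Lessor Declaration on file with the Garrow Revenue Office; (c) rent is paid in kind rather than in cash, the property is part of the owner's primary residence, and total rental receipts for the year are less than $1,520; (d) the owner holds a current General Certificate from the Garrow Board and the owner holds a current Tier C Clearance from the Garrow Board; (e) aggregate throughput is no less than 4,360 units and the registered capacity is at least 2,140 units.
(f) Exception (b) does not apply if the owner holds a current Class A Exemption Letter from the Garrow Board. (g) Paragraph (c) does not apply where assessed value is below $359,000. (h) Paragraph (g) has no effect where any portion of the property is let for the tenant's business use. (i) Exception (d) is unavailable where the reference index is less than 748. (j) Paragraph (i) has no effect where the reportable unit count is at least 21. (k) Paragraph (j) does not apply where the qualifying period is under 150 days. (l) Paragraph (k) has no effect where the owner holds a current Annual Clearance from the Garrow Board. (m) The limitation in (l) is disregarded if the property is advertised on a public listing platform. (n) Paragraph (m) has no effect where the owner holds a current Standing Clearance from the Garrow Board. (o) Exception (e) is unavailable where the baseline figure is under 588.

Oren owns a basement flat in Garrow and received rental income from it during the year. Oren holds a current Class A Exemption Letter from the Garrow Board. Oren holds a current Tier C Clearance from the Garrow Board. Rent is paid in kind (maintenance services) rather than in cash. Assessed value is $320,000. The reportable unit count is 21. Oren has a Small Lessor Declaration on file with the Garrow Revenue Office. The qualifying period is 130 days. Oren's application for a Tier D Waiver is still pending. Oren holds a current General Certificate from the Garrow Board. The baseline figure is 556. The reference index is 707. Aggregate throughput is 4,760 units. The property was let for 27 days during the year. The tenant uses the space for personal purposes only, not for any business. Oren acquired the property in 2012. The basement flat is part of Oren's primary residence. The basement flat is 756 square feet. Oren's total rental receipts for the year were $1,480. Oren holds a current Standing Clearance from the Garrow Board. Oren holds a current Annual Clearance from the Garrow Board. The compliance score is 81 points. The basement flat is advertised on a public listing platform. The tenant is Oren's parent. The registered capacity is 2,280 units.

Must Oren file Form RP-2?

Exception (a) does not apply: there is no Tier D Waiver in force.
Exception (b) does not apply: the compliance score is 81 points, short of 83 points.
Exception (c)'s conditions are all satisfied: rent is paid in kind; the basement flat is part of the primary residence; total rental receipts for the year are $1,480, less than the $1,520 limit. But: (g) is engaged — assessed value is $320,000, below the $359,000 limit. (h) is inapplicable (the space is used for personal purposes only), so (g) stands. (c) is therefore removed.
Exception (d) is satisfied on its face — a current General Certificate is held; a current Tier C Clearance is held. Applying paragraphs (i)–(n): (i) applies (the reference index is 707, less than the 748 limit), but yields to (j): (j) operates against (i): the reportable unit count is 21, meeting the 21 threshold. (k) would limit (j) — the qualifying period is 130 days, under the 150 days limit — but (l) sets (k) aside: (l) applies — a current Annual Clearance is held. (m) operates (the property is publicly advertised), but is overridden by (n): (n) operates against (m): a current Standing Clearance is held. Exception (d) stands.
All of (e)'s requirements are met (aggregate throughput is 4,760 units, meeting the 4,360 units threshold; the registered capacity is 2,280 units, meeting the 2,140 units threshold). However, paragraph (o) must be considered: (o) operates — the baseline figure is 556, under the 588 limit. Exception (e) does not apply.

No — exception (d) applies; Oren is not required to file Form RP-2.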